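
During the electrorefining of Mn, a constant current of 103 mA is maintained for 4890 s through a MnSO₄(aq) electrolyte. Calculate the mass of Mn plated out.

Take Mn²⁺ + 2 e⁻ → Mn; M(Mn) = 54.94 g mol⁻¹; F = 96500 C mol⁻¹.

Q = I·t = 0.1030 A × 4890.0 s = 503.7 C.
n(e⁻) = Q/F = 503.7 / 96500 = 0.005219 mol.
Mn²⁺ + 2 e⁻ → Mn, so n(Mn) = n(e⁻)/2 = 0.002610 mol.
m = n·M = 0.002610 × 54.94 = 0.143 g.

0.143 g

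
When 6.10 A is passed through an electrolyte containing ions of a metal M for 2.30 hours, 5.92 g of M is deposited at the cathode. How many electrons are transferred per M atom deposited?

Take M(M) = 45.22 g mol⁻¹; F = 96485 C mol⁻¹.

Q = I·t = 6.100 A × 8280.0 s = 50510 C, so n(e⁻) = 50510/96485 = 0.5235 mol.
n(M) deposited = 5.92 / 45.22 = 0.1309 mol.
Electrons per atom = n(e⁻)/n(M) = 0.5235 / 0.1309 = 4.00 ≈ 4, so the ion is M⁴⁺.

4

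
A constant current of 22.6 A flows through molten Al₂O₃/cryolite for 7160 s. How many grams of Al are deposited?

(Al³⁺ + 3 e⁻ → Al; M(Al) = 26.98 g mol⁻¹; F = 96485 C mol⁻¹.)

Q = I·t = 22.60 A × 7160.0 s = 161800 C.
n(e⁻) = Q/F = 161800 / 96485 = 1.677 mol.
Al³⁺ + 3 e⁻ → Al, so n(Al) = n(e⁻)/3 = 0.5590 mol.
m = n·M = 0.5590 × 26.98 = 15.1 g.

15.1 g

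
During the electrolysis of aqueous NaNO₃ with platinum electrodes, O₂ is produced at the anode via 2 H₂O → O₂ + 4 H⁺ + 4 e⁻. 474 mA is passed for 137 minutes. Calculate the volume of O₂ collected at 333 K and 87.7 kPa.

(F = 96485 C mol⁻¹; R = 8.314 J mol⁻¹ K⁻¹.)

0.319 L

Q = I·t = 0.4740 A × 8220.0 s = 3896 C.
n(e⁻) = Q/F = 3896 / 96485 = 0.04038 mol.
4 electrons are transferred per O₂ molecule, so n(O₂) = 0.04038 / 4 = 0.01010 mol.
V = nRT/P = (0.01010 × 8.314 × 333) / (87.7 × 10³ Pa) = 3.19 × 10⁻⁴ m³ = 0.319 L.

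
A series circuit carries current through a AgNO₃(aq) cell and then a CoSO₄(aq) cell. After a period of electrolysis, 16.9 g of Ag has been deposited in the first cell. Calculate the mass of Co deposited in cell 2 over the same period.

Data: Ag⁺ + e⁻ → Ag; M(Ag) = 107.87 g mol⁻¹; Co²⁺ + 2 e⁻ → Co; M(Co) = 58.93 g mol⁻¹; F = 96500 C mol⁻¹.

4.62 g

n(Ag) = 16.9 / 107.87 = 0.1567 mol.
Since Ag⁺ + e⁻ → Ag, n(e⁻) passed = 1 × 0.1567 = 0.1567 mol.
Cells in series carry the same charge, so the same 0.1567 mol of electrons passes through cell 2.
Co²⁺ + 2 e⁻ → Co, so n(Co) = 0.1567 / 2 = 0.07834 mol.
m(Co) = 0.07834 × 58.93 = 4.62 g.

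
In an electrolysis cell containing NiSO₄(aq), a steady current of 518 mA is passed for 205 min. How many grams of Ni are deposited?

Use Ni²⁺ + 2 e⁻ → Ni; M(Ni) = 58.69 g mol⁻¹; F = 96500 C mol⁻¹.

Q = I·t = 0.5180 A × 12300 s = 6371 C.
n(e⁻) = Q/F = 6371 / 96500 = 0.06602 mol.
Ni²⁺ + 2 e⁻ → Ni, so n(Ni) = n(e⁻)/2 = 0.03301 mol.
m = n·M = 0.03301 × 58.69 = 1.94 g.

1.94 g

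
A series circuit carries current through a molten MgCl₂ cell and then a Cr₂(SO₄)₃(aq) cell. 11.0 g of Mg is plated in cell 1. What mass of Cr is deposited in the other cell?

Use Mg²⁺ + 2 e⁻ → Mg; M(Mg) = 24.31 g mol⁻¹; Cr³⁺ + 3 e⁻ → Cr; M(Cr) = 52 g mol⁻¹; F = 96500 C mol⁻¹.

n(Mg) = 11.0 / 24.31 = 0.4525 mol.
Since Mg²⁺ + 2 e⁻ → Mg, n(e⁻) passed = 2 × 0.4525 = 0.9050 mol.
Cells in series carry the same charge, so the same 0.9050 mol of electrons passes through cell 2.
Cr³⁺ + 3 e⁻ → Cr, so n(Cr) = 0.9050 / 3 = 0.3017 mol.
m(Cr) = 0.3017 × 52 = 15.7 g.

15.7 g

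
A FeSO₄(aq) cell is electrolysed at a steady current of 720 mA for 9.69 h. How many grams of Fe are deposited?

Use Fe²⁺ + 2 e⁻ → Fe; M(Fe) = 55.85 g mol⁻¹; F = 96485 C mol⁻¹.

7.27 g

Q = I·t = 0.7200 A × 34884 s = 25120 C.
n(e⁻) = Q/F = 25120 / 96485 = 0.2603 mol.
Fe²⁺ + 2 e⁻ → Fe, so n(Fe) = n(e⁻)/2 = 0.1302 mol.
m = n·M = 0.1302 × 55.85 = 7.27 g.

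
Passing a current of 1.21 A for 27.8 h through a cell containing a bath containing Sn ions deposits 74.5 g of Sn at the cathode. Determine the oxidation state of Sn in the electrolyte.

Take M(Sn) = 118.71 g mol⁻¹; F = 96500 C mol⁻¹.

+2

Q = I·t = 1.210 A × 100080 s = 121100 C, so n(e⁻) = 121100/96500 = 1.255 mol.
n(Sn) deposited = 74.5 / 118.71 = 0.6276 mol.
Electrons per atom = n(e⁻)/n(Sn) = 1.255 / 0.6276 = 2.00 ≈ 2, so the ion is Sn²⁺.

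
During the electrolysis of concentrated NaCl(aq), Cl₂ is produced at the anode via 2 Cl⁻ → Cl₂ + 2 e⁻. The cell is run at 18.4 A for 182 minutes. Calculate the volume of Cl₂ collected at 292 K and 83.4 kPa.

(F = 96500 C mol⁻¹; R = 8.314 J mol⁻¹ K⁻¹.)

30.3 L

Q = I·t = 18.40 A × 10920 s = 200900 C.
n(e⁻) = Q/F = 200900 / 96500 = 2.082 mol.
2 electrons are transferred per Cl₂ molecule, so n(Cl₂) = 2.082 / 2 = 1.041 mol.
V = nRT/P = (1.041 × 8.314 × 292) / (83.4 × 10³ Pa) = 0.0303 m³ = 30.3 L.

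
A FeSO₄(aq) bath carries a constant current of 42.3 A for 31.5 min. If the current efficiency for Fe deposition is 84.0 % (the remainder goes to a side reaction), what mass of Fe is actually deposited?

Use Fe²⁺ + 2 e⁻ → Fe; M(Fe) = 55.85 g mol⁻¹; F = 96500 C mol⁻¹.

19.4 g

Q = I·t = 42.30 × 1890.0 = 79950 C.
n(e⁻) = 79950/96500 = 0.8285 mol; theoretically n(Fe) = 0.8285/2 = 0.4142 mol, m_theo = 23.13 g.
At 84.0 % efficiency, m_actual = 0.840 × 23.13 = 19.4 g.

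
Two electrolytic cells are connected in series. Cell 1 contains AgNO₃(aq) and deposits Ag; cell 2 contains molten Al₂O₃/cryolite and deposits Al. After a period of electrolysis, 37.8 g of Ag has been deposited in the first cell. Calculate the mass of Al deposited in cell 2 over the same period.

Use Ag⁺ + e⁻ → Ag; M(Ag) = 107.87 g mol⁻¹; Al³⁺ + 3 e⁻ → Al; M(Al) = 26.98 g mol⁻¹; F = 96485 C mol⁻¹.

3.15 g

n(Ag) = 37.8 / 107.87 = 0.3504 mol.
Since Ag⁺ + e⁻ → Ag, n(e⁻) passed = 1 × 0.3504 = 0.3504 mol.
Cells in series carry the same charge, so the same 0.3504 mol of electrons passes through cell 2.
Al³⁺ + 3 e⁻ → Al, so n(Al) = 0.3504 / 3 = 0.1168 mol.
m(Al) = 0.1168 × 26.98 = 3.15 g.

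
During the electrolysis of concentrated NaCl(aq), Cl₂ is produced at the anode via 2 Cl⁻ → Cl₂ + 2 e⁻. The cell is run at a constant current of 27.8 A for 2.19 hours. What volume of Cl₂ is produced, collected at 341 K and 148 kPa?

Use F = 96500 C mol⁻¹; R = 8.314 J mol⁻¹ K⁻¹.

21.8 L

Q = I·t = 27.80 A × 7884.0 s = 219200 C.
n(e⁻) = Q/F = 219200 / 96500 = 2.271 mol.
2 electrons are transferred per Cl₂ molecule, so n(Cl₂) = 2.271 / 2 = 1.136 mol.
V = nRT/P = (1.136 × 8.314 × 341) / (148 × 10³ Pa) = 0.0218 m³ = 21.8 L.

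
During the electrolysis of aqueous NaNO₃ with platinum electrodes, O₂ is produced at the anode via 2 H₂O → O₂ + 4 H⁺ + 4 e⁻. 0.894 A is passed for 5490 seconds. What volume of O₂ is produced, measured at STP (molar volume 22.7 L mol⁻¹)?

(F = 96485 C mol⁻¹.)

0.289 L

Q = I·t = 0.8940 A × 5490.0 s = 4908 C.
n(e⁻) = Q/F = 4908 / 96485 = 0.05087 mol.
4 electrons are transferred per O₂ molecule, so n(O₂) = 0.05087 / 4 = 0.01272 mol.
V = n × V_m = 0.01272 × 22.7 = 0.289 L.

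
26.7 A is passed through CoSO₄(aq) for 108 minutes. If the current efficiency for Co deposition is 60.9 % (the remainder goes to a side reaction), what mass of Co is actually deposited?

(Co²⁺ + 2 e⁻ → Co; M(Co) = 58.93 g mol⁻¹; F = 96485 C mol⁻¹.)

32.2 g

Q = I·t = 26.70 × 6480.0 = 173000 C.
n(e⁻) = 173000/96485 = 1.793 mol; theoretically n(Co) = 1.793/2 = 0.8966 mol, m_theo = 52.84 g.
At 60.9 % efficiency, m_actual = 0.609 × 52.84 = 32.2 g.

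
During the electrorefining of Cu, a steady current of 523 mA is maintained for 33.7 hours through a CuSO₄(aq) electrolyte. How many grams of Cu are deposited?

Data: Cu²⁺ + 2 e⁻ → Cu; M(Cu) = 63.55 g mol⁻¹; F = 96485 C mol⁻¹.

Q = I·t = 0.5230 A × 121320 s = 63450 C.
n(e⁻) = Q/F = 63450 / 96485 = 0.6576 mol.
Cu²⁺ + 2 e⁻ → Cu, so n(Cu) = n(e⁻)/2 = 0.3288 mol.
m = n·M = 0.3288 × 63.55 = 20.9 g.

20.9 g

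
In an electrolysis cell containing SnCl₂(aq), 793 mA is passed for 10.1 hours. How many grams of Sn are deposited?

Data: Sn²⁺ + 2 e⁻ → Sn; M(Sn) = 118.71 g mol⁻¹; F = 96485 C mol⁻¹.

17.7 g

Q = I·t = 0.7930 A × 36360 s = 28830 C.
n(e⁻) = Q/F = 28830 / 96485 = 0.2988 mol.
Sn²⁺ + 2 e⁻ → Sn, so n(Sn) = n(e⁻)/2 = 0.1494 mol.
m = n·M = 0.1494 × 118.71 = 17.7 g.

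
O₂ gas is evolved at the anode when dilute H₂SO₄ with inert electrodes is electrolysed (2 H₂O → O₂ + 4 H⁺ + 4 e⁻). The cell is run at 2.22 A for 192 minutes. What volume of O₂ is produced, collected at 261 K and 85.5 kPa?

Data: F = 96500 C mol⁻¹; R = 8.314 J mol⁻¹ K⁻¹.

1.68 L

Q = I·t = 2.220 A × 11520 s = 25570 C.
n(e⁻) = Q/F = 25570 / 96500 = 0.2650 mol.
4 electrons are transferred per O₂ molecule, so n(O₂) = 0.2650 / 4 = 0.06625 mol.
V = nRT/P = (0.06625 × 8.314 × 261) / (85.5 × 10³ Pa) = 0.00168 m³ = 1.68 L.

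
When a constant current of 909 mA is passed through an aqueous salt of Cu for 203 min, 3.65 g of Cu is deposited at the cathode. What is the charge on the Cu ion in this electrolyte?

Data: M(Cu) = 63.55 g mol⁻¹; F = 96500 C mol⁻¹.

Q = I·t = 0.9090 A × 12180 s = 11070 C, so n(e⁻) = 11070/96500 = 0.1147 mol.
n(Cu) deposited = 3.65 / 63.55 = 0.05744 mol.
Electrons per atom = n(e⁻)/n(Cu) = 0.1147 / 0.05744 = 2.00 ≈ 2, so the ion is Cu²⁺.

+2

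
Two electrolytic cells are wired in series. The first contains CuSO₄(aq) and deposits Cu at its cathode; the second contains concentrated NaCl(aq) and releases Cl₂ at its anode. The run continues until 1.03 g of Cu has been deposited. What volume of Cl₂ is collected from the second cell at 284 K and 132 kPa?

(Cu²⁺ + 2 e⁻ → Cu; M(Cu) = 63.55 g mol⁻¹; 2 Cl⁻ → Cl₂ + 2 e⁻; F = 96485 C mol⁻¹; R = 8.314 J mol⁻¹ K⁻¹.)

0.290 L

n(Cu) = 1.03 / 63.55 = 0.01621 mol, so n(e⁻) = 2 × 0.01621 = 0.03242 mol.
The cells are in series, so the same 0.03242 mol of electrons passes through the second cell.
2 Cl⁻ → Cl₂ + 2 e⁻ — 2 mol e⁻ per mol Cl₂, so n(Cl₂) = 0.03242/2 = 0.01621 mol.
V = nRT/P = (0.01621 × 8.314 × 284) / (132 × 10³) = 2.90 × 10⁻⁴ m³ = 0.290 L.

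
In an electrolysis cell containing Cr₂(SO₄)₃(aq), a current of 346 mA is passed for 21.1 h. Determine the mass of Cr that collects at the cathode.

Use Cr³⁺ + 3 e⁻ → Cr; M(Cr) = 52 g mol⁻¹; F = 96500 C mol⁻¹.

4.72 g

Q = I·t = 0.3460 A × 75960 s = 26280 C.
n(e⁻) = Q/F = 26280 / 96500 = 0.2724 mol.
Cr³⁺ + 3 e⁻ → Cr, so n(Cr) = n(e⁻)/3 = 0.09078 mol.
m = n·M = 0.09078 × 52 = 4.72 g.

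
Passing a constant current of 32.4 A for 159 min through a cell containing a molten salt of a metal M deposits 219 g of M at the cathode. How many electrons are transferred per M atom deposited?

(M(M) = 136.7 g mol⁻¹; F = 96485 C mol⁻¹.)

Q = I·t = 32.40 A × 9540.0 s = 309100 C, so n(e⁻) = 309100/96485 = 3.204 mol.
n(M) deposited = 219 / 136.7 = 1.602 mol.
Electrons per atom = n(e⁻)/n(M) = 3.204 / 1.602 = 2.00 ≈ 2, so the ion is M²⁺.

2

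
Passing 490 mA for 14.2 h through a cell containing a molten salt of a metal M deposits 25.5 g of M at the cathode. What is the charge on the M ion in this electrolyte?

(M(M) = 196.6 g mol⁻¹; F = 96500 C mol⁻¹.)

Q = I·t = 0.4900 A × 51120 s = 25050 C, so n(e⁻) = 25050/96500 = 0.2596 mol.
n(M) deposited = 25.5 / 196.6 = 0.1297 mol.
Electrons per atom = n(e⁻)/n(M) = 0.2596 / 0.1297 = 2.00 ≈ 2, so the ion is M²⁺.

+2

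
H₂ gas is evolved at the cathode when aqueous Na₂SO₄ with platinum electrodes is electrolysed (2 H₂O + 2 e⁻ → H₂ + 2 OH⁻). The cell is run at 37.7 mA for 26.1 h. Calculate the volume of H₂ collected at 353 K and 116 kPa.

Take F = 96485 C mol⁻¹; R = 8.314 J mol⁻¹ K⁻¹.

0.464 L

Q = I·t = 0.03770 A × 93960 s = 3542 C.
n(e⁻) = Q/F = 3542 / 96485 = 0.03671 mol.
2 electrons are transferred per H₂ molecule, so n(H₂) = 0.03671 / 2 = 0.01836 mol.
V = nRT/P = (0.01836 × 8.314 × 353) / (116 × 10³ Pa) = 4.64 × 10⁻⁴ m³ = 0.464 L.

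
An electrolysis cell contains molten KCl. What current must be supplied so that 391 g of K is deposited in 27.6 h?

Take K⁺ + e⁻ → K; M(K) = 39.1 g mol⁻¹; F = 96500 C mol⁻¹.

9.71 A

n(K) = 391 / 39.1 = 10.00 mol.
n(e⁻) = 1 × 10.00 = 10.00 mol.
Q = n(e⁻)·F = 10.00 × 96500 = 965000 C.
I = Q/t = 965000 / 99360 s = 9.71 A.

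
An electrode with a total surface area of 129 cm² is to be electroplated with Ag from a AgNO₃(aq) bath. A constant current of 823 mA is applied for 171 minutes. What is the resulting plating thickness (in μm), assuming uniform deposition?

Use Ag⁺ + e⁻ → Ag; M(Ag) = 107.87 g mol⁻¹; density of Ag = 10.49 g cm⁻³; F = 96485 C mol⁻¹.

69.8 μm

Q = I·t = 0.8230 × 10260 = 8444 C; n(e⁻) = 0.08752 mol.
n(Ag) = n(e⁻)/1 = 0.08752 mol, so m = 0.08752 × 107.87 = 9.440 g.
Volume = m/ρ = 9.440 / 10.49 = 0.8999 cm³.
Thickness = V/A = 0.8999 / 129 = 0.00698 cm = 69.8 μm.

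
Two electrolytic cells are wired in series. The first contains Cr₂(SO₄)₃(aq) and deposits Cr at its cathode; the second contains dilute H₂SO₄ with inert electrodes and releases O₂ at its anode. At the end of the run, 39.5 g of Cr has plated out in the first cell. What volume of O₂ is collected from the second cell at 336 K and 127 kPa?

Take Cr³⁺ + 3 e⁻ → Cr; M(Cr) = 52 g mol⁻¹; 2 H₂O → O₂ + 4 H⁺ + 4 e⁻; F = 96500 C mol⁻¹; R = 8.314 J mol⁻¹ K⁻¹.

n(Cr) = 39.5 / 52 = 0.7596 mol, so n(e⁻) = 3 × 0.7596 = 2.279 mol.
The cells are in series, so the same 2.279 mol of electrons passes through the second cell.
2 H₂O → O₂ + 4 H⁺ + 4 e⁻ — 4 mol e⁻ per mol O₂, so n(O₂) = 2.279/4 = 0.5697 mol.
V = nRT/P = (0.5697 × 8.314 × 336) / (127 × 10³) = 0.0125 m³ = 12.5 L.

12.5 L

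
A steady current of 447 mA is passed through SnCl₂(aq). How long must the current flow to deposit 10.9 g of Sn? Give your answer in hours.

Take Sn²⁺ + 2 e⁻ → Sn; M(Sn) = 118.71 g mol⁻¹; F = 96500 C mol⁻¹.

n(Sn) = m/M = 10.9 / 118.71 = 0.09182 mol.
Each Sn atom requires 2 electrons, so n(e⁻) = 2 × 0.09182 = 0.1836 mol.
Q = n(e⁻)·F = 0.1836 × 96500 = 17720 C.
t = Q/I = 17720 / 0.4470 A = 39650 s = 11.0 h.

11.0 h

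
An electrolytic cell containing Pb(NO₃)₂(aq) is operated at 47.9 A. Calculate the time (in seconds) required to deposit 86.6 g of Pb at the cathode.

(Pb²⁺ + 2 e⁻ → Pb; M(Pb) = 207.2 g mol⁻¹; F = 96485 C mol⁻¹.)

1680 s

n(Pb) = m/M = 86.6 / 207.2 = 0.4180 mol.
Each Pb atom requires 2 electrons, so n(e⁻) = 2 × 0.4180 = 0.8359 mol.
Q = n(e⁻)·F = 0.8359 × 96485 = 80650 C.
t = Q/I = 80650 / 47.90 A = 1684 s.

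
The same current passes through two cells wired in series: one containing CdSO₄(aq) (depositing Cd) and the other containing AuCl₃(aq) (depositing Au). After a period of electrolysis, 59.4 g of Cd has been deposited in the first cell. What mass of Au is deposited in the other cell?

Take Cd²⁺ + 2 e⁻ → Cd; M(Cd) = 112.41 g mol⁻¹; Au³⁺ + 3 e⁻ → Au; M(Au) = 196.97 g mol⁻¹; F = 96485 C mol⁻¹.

69.4 g

n(Cd) = 59.4 / 112.41 = 0.5284 mol.
Since Cd²⁺ + 2 e⁻ → Cd, n(e⁻) passed = 2 × 0.5284 = 1.057 mol.
Cells in series carry the same charge, so the same 1.057 mol of electrons passes through cell 2.
Au³⁺ + 3 e⁻ → Au, so n(Au) = 1.057 / 3 = 0.3523 mol.
m(Au) = 0.3523 × 196.97 = 69.4 g.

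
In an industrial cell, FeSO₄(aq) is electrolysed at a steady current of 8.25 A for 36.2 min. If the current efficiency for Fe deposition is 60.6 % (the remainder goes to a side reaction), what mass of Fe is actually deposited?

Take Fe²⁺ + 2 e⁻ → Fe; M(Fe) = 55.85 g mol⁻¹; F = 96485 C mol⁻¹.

3.14 g

Q = I·t = 8.250 × 2172.0 = 17920 C.
n(e⁻) = 17920/96485 = 0.1857 mol; theoretically n(Fe) = 0.1857/2 = 0.09286 mol, m_theo = 5.186 g.
At 60.6 % efficiency, m_actual = 0.606 × 5.186 = 3.14 g.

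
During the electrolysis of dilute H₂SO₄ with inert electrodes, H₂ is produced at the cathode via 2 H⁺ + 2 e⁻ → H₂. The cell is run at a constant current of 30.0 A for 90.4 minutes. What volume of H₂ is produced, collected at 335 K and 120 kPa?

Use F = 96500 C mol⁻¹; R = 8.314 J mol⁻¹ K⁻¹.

Q = I·t = 30.00 A × 5424.0 s = 162700 C.
n(e⁻) = Q/F = 162700 / 96500 = 1.686 mol.
2 electrons are transferred per H₂ molecule, so n(H₂) = 1.686 / 2 = 0.8431 mol.
V = nRT/P = (0.8431 × 8.314 × 335) / (120 × 10³ Pa) = 0.0196 m³ = 19.6 L.

19.6 L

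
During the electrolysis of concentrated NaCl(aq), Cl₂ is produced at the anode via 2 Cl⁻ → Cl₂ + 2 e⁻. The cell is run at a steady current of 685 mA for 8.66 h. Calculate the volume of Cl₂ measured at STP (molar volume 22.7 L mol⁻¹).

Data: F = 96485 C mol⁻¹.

2.51 L

Q = I·t = 0.6850 A × 31176 s = 21360 C.
n(e⁻) = Q/F = 21360 / 96485 = 0.2213 mol.
2 electrons are transferred per Cl₂ molecule, so n(Cl₂) = 0.2213 / 2 = 0.1107 mol.
V = n × V_m = 0.1107 × 22.7 = 2.51 L.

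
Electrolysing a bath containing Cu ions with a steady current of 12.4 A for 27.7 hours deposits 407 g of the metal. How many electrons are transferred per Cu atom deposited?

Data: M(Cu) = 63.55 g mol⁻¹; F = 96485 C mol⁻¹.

2

Q = I·t = 12.40 A × 99720 s = 1237000 C, so n(e⁻) = 1237000/96485 = 12.82 mol.
n(Cu) deposited = 407 / 63.55 = 6.404 mol.
Electrons per atom = n(e⁻)/n(Cu) = 12.82 / 6.404 = 2.00 ≈ 2, so the ion is Cu²⁺.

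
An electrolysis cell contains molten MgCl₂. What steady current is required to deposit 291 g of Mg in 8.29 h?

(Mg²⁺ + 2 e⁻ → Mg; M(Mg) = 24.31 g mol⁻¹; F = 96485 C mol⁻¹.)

n(Mg) = 291 / 24.31 = 11.97 mol.
n(e⁻) = 2 × 11.97 = 23.94 mol.
Q = n(e⁻)·F = 23.94 × 96485 = 2310000 C.
I = Q/t = 2310000 / 29844 s = 77.4 A.

77.4 A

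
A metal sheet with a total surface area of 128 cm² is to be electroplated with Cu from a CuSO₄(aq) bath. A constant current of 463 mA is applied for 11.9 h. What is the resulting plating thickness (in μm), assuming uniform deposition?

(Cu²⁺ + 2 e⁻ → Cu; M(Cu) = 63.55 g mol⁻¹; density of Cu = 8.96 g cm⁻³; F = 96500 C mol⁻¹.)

Q = I·t = 0.4630 × 42840 = 19830 C; n(e⁻) = 0.2055 mol.
n(Cu) = n(e⁻)/2 = 0.1028 mol, so m = 0.1028 × 63.55 = 6.531 g.
Volume = m/ρ = 6.531 / 8.96 = 0.7289 cm³.
Thickness = V/A = 0.7289 / 128 = 0.00569 cm = 56.9 μm.

56.9 μm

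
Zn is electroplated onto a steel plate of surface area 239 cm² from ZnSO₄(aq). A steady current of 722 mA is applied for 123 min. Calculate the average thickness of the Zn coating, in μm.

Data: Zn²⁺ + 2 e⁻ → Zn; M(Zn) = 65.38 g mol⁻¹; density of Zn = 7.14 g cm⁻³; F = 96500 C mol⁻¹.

10.6 μm

Q = I·t = 0.7220 × 7380.0 = 5328 C; n(e⁻) = 0.05522 mol.
n(Zn) = n(e⁻)/2 = 0.02761 mol, so m = 0.02761 × 65.38 = 1.805 g.
Volume = m/ρ = 1.805 / 7.14 = 0.2528 cm³.
Thickness = V/A = 0.2528 / 239 = 0.00106 cm = 10.6 μm.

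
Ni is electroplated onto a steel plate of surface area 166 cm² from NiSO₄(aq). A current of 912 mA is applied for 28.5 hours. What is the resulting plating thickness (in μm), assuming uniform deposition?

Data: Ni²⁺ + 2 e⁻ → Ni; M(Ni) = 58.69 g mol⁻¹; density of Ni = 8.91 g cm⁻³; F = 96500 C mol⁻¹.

Q = I·t = 0.9120 × 102600 = 93570 C; n(e⁻) = 0.9696 mol.
n(Ni) = n(e⁻)/2 = 0.4848 mol, so m = 0.4848 × 58.69 = 28.45 g.
Volume = m/ρ = 28.45 / 8.91 = 3.194 cm³.
Thickness = V/A = 3.194 / 166 = 0.0192 cm = 192 μm.

192 μm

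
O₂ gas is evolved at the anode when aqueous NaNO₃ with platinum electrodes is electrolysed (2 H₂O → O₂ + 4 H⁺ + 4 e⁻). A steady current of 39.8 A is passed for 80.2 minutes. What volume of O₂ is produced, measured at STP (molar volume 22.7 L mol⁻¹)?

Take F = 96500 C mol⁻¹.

11.3 L

Q = I·t = 39.80 A × 4812.0 s = 191500 C.
n(e⁻) = Q/F = 191500 / 96500 = 1.985 mol.
4 electrons are transferred per O₂ molecule, so n(O₂) = 1.985 / 4 = 0.4962 mol.
V = n × V_m = 0.4962 × 22.7 = 11.3 L.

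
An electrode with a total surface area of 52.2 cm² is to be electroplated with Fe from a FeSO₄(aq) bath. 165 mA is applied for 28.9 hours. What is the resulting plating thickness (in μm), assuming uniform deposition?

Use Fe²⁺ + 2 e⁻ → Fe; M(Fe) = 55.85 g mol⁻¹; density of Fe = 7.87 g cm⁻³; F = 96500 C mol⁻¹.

121 μm

Q = I·t = 0.1650 × 104040 = 17170 C; n(e⁻) = 0.1779 mol.
n(Fe) = n(e⁻)/2 = 0.08895 mol, so m = 0.08895 × 55.85 = 4.968 g.
Volume = m/ρ = 4.968 / 7.87 = 0.6312 cm³.
Thickness = V/A = 0.6312 / 52.2 = 0.0121 cm = 121 μm.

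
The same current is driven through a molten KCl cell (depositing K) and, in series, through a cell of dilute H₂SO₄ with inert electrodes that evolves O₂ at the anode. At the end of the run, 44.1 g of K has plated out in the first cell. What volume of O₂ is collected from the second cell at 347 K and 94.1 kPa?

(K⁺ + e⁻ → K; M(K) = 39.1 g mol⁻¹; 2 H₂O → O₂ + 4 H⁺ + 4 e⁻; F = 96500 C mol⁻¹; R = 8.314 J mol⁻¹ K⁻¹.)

n(K) = 44.1 / 39.1 = 1.128 mol, so n(e⁻) = 1 × 1.128 = 1.128 mol.
The cells are in series, so the same 1.128 mol of electrons passes through the second cell.
2 H₂O → O₂ + 4 H⁺ + 4 e⁻ — 4 mol e⁻ per mol O₂, so n(O₂) = 1.128/4 = 0.2820 mol.
V = nRT/P = (0.2820 × 8.314 × 347) / (94.1 × 10³) = 0.00864 m³ = 8.64 L.

8.64 L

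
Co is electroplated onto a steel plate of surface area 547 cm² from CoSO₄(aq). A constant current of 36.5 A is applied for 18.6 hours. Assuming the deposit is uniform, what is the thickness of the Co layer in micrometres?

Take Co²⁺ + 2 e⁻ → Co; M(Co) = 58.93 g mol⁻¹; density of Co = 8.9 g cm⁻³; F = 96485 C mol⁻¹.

Q = I·t = 36.50 × 66960 = 2444000 C; n(e⁻) = 25.33 mol.
n(Co) = n(e⁻)/2 = 12.67 mol, so m = 12.67 × 58.93 = 746.4 g.
Volume = m/ρ = 746.4 / 8.9 = 83.86 cm³.
Thickness = V/A = 83.86 / 547 = 0.153 cm = 1530 μm.

1530 μm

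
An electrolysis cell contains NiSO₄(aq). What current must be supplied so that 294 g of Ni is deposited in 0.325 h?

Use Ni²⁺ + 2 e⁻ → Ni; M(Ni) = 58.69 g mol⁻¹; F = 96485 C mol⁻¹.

n(Ni) = 294 / 58.69 = 5.009 mol.
n(e⁻) = 2 × 5.009 = 10.02 mol.
Q = n(e⁻)·F = 10.02 × 96485 = 966700 C.
I = Q/t = 966700 / 1170.0 s = 826 A.

826 A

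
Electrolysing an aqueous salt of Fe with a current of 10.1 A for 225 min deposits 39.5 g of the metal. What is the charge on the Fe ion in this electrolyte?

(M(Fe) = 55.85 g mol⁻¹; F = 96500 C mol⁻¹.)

+2

Q = I·t = 10.10 A × 13500 s = 136400 C, so n(e⁻) = 136400/96500 = 1.413 mol.
n(Fe) deposited = 39.5 / 55.85 = 0.7073 mol.
Electrons per atom = n(e⁻)/n(Fe) = 1.413 / 0.7073 = 2.00 ≈ 2, so the ion is Fe²⁺.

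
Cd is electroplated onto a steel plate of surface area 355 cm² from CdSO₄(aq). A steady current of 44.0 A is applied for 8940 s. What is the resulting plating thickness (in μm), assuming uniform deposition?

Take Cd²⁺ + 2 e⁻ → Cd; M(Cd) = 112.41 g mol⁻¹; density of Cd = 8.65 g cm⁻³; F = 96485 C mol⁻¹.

746 μm

Q = I·t = 44.00 × 8940.0 = 393400 C; n(e⁻) = 4.077 mol.
n(Cd) = n(e⁻)/2 = 2.038 mol, so m = 2.038 × 112.41 = 229.1 g.
Volume = m/ρ = 229.1 / 8.65 = 26.49 cm³.
Thickness = V/A = 26.49 / 355 = 0.0746 cm = 746 μm.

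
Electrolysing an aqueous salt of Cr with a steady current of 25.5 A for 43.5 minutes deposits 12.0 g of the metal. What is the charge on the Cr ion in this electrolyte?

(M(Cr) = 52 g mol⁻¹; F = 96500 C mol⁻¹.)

Q = I·t = 25.50 A × 2610.0 s = 66560 C, so n(e⁻) = 66560/96500 = 0.6897 mol.
n(Cr) deposited = 12.0 / 52 = 0.2308 mol.
Electrons per atom = n(e⁻)/n(Cr) = 0.6897 / 0.2308 = 2.99 ≈ 3, so the ion is Cr³⁺.

+3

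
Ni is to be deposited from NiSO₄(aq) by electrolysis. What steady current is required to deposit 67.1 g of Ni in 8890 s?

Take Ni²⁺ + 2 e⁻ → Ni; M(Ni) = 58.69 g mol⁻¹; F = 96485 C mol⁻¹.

n(Ni) = 67.1 / 58.69 = 1.143 mol.
n(e⁻) = 2 × 1.143 = 2.287 mol.
Q = n(e⁻)·F = 2.287 × 96485 = 220600 C.
I = Q/t = 220600 / 8890.0 s = 24.8 A.

24.8 A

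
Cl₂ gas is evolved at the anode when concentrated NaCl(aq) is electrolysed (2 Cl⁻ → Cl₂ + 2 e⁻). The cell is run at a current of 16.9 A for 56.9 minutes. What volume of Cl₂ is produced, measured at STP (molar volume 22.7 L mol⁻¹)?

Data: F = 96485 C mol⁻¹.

Q = I·t = 16.90 A × 3414.0 s = 57700 C.
n(e⁻) = Q/F = 57700 / 96485 = 0.5980 mol.
2 electrons are transferred per Cl₂ molecule, so n(Cl₂) = 0.5980 / 2 = 0.2990 mol.
V = n × V_m = 0.2990 × 22.7 = 6.79 L.

6.79 L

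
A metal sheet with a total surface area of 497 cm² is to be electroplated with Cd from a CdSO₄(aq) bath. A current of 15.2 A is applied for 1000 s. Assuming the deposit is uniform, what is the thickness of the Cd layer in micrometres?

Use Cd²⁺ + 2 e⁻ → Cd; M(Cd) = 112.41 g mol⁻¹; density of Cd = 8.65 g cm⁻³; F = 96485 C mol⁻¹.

20.6 μm

Q = I·t = 15.20 × 1000.0 = 15200 C; n(e⁻) = 0.1575 mol.
n(Cd) = n(e⁻)/2 = 0.07877 mol, so m = 0.07877 × 112.41 = 8.854 g.
Volume = m/ρ = 8.854 / 8.65 = 1.024 cm³.
Thickness = V/A = 1.024 / 497 = 0.00206 cm = 20.6 μm.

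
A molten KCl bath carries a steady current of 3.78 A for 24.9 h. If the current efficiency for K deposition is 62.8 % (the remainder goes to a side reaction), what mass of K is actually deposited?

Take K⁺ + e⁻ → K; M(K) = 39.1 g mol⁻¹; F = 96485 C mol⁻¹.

86.2 g

Q = I·t = 3.780 × 89640 = 338800 C.
n(e⁻) = 338800/96485 = 3.512 mol; theoretically n(K) = 3.512/1 = 3.512 mol, m_theo = 137.3 g.
At 62.8 % efficiency, m_actual = 0.628 × 137.3 = 86.2 g.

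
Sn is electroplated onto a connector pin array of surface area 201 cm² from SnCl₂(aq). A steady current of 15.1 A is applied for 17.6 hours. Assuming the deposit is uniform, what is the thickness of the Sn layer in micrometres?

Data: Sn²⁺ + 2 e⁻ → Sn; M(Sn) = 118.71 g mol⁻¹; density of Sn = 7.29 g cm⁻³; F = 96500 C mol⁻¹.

Q = I·t = 15.10 × 63360 = 956700 C; n(e⁻) = 9.914 mol.
n(Sn) = n(e⁻)/2 = 4.957 mol, so m = 4.957 × 118.71 = 588.5 g.
Volume = m/ρ = 588.5 / 7.29 = 80.72 cm³.
Thickness = V/A = 80.72 / 201 = 0.402 cm = 4020 μm.

4020 μm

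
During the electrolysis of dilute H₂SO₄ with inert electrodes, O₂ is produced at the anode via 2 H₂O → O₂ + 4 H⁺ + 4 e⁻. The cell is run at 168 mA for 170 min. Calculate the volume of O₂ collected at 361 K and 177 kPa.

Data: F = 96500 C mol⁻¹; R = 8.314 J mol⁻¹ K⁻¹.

Q = I·t = 0.1680 A × 10200 s = 1714 C.
n(e⁻) = Q/F = 1714 / 96500 = 0.01776 mol.
4 electrons are transferred per O₂ molecule, so n(O₂) = 0.01776 / 4 = 0.004439 mol.
V = nRT/P = (0.004439 × 8.314 × 361) / (177 × 10³ Pa) = 7.53 × 10⁻⁵ m³ = 0.0753 L.

0.0753 L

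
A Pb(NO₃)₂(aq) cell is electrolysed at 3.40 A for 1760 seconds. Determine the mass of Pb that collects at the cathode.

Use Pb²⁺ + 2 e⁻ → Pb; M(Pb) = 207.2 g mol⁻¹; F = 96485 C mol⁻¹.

Q = I·t = 3.400 A × 1760.0 s = 5984 C.
n(e⁻) = Q/F = 5984 / 96485 = 0.06202 mol.
Pb²⁺ + 2 e⁻ → Pb, so n(Pb) = n(e⁻)/2 = 0.03101 mol.
m = n·M = 0.03101 × 207.2 = 6.43 g.

6.43 g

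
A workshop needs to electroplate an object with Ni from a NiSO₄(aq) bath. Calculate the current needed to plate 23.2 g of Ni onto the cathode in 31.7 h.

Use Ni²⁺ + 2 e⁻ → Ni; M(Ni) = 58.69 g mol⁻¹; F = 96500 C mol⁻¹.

0.669 A

n(Ni) = 23.2 / 58.69 = 0.3953 mol.
n(e⁻) = 2 × 0.3953 = 0.7906 mol.
Q = n(e⁻)·F = 0.7906 × 96500 = 76290 C.
I = Q/t = 76290 / 114120 s = 0.669 A.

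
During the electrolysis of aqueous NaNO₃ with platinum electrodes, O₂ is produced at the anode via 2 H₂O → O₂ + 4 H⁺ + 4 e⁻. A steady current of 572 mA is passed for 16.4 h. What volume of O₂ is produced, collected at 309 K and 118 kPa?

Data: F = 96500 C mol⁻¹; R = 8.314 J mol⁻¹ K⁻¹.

1.90 L

Q = I·t = 0.5720 A × 59040 s = 33770 C.
n(e⁻) = Q/F = 33770 / 96500 = 0.3500 mol.
4 electrons are transferred per O₂ molecule, so n(O₂) = 0.3500 / 4 = 0.08749 mol.
V = nRT/P = (0.08749 × 8.314 × 309) / (118 × 10³ Pa) = 0.00190 m³ = 1.90 L.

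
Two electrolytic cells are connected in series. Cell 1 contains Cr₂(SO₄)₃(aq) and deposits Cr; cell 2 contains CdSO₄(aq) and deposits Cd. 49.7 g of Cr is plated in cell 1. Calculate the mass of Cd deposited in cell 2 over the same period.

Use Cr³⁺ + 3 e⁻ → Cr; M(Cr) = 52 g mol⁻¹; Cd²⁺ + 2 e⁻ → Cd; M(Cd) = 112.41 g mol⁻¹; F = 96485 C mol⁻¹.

161 g

n(Cr) = 49.7 / 52 = 0.9558 mol.
Since Cr³⁺ + 3 e⁻ → Cr, n(e⁻) passed = 3 × 0.9558 = 2.867 mol.
Cells in series carry the same charge, so the same 2.867 mol of electrons passes through cell 2.
Cd²⁺ + 2 e⁻ → Cd, so n(Cd) = 2.867 / 2 = 1.434 mol.
m(Cd) = 1.434 × 112.41 = 161 g.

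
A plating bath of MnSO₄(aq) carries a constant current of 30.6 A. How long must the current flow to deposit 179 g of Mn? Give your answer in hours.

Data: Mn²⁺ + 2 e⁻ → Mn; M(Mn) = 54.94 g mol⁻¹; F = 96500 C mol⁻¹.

n(Mn) = m/M = 179 / 54.94 = 3.258 mol.
Each Mn atom requires 2 electrons, so n(e⁻) = 2 × 3.258 = 6.516 mol.
Q = n(e⁻)·F = 6.516 × 96500 = 628800 C.
t = Q/I = 628800 / 30.60 A = 20550 s = 5.71 h.

5.71 h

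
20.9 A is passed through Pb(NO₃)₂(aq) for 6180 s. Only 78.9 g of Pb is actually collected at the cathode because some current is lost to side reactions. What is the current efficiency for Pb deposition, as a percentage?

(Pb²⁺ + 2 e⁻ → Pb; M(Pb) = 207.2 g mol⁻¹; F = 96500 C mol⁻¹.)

56.9 %

Q = I·t = 20.90 × 6180.0 = 129200 C; n(e⁻) = 129200/96500 = 1.338 mol.
Theoretical n(Pb) = n(e⁻)/2 = 0.6692 mol, i.e. m_theo = 0.6692 × 207.2 = 138.7 g.
Efficiency = m_actual / m_theo = 78.9 / 138.7 = 56.9 %.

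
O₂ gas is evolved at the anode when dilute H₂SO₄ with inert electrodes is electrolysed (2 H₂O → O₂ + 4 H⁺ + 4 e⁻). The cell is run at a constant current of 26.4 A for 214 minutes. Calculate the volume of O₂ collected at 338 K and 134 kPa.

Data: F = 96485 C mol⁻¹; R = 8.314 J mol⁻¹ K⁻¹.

18.4 L

Q = I·t = 26.40 A × 12840 s = 339000 C.
n(e⁻) = Q/F = 339000 / 96485 = 3.513 mol.
4 electrons are transferred per O₂ molecule, so n(O₂) = 3.513 / 4 = 0.8783 mol.
V = nRT/P = (0.8783 × 8.314 × 338) / (134 × 10³ Pa) = 0.0184 m³ = 18.4 L.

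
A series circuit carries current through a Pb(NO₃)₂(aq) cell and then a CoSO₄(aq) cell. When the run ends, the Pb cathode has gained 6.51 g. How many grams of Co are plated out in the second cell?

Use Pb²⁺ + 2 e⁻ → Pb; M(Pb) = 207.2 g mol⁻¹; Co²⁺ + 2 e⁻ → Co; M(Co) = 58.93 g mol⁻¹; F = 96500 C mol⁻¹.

1.85 g

n(Pb) = 6.51 / 207.2 = 0.03142 mol.
Since Pb²⁺ + 2 e⁻ → Pb, n(e⁻) passed = 2 × 0.03142 = 0.06284 mol.
Cells in series carry the same charge, so the same 0.06284 mol of electrons passes through cell 2.
Co²⁺ + 2 e⁻ → Co, so n(Co) = 0.06284 / 2 = 0.03142 mol.
m(Co) = 0.03142 × 58.93 = 1.85 g.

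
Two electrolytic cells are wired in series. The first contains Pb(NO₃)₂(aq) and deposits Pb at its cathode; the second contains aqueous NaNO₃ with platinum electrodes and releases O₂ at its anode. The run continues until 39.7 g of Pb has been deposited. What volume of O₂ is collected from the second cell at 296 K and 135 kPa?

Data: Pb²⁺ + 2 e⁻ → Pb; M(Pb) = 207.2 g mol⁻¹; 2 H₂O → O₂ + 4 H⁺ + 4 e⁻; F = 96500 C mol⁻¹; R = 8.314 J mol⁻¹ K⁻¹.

n(Pb) = 39.7 / 207.2 = 0.1916 mol, so n(e⁻) = 2 × 0.1916 = 0.3832 mol.
The cells are in series, so the same 0.3832 mol of electrons passes through the second cell.
2 H₂O → O₂ + 4 H⁺ + 4 e⁻ — 4 mol e⁻ per mol O₂, so n(O₂) = 0.3832/4 = 0.09580 mol.
V = nRT/P = (0.09580 × 8.314 × 296) / (135 × 10³) = 0.00175 m³ = 1.75 L.

1.75 L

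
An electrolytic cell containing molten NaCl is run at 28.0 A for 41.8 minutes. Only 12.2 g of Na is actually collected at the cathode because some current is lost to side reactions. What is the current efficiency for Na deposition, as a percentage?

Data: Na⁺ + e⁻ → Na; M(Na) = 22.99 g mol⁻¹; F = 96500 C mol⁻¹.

Q = I·t = 28.00 × 2508.0 = 70220 C; n(e⁻) = 70220/96500 = 0.7277 mol.
Theoretical n(Na) = n(e⁻)/1 = 0.7277 mol, i.e. m_theo = 0.7277 × 22.99 = 16.73 g.
Efficiency = m_actual / m_theo = 12.2 / 16.73 = 72.9 %.

72.9 %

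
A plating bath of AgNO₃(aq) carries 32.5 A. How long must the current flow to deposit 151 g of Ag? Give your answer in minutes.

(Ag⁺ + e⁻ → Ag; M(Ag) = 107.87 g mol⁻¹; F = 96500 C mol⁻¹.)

n(Ag) = m/M = 151 / 107.87 = 1.400 mol.
Each Ag atom requires 1 electron, so n(e⁻) = 1 × 1.400 = 1.400 mol.
Q = n(e⁻)·F = 1.400 × 96500 = 135100 C.
t = Q/I = 135100 / 32.50 A = 4156 s = 69.3 min.

69.3 min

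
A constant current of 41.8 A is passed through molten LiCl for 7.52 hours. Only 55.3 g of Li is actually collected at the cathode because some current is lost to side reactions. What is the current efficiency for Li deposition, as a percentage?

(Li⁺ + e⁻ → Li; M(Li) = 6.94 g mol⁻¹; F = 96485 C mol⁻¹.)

67.9 %

Q = I·t = 41.80 × 27072 = 1132000 C; n(e⁻) = 1132000/96485 = 11.73 mol.
Theoretical n(Li) = n(e⁻)/1 = 11.73 mol, i.e. m_theo = 11.73 × 6.94 = 81.39 g.
Efficiency = m_actual / m_theo = 55.3 / 81.39 = 67.9 %.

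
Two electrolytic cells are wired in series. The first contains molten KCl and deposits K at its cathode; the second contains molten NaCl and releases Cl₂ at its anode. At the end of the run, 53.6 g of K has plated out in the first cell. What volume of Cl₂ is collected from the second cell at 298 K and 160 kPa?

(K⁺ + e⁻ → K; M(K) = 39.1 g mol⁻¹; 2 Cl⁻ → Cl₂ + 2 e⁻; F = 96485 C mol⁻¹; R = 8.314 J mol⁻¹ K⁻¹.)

n(K) = 53.6 / 39.1 = 1.371 mol, so n(e⁻) = 1 × 1.371 = 1.371 mol.
The cells are in series, so the same 1.371 mol of electrons passes through the second cell.
2 Cl⁻ → Cl₂ + 2 e⁻ — 2 mol e⁻ per mol Cl₂, so n(Cl₂) = 1.371/2 = 0.6854 mol.
V = nRT/P = (0.6854 × 8.314 × 298) / (160 × 10³) = 0.0106 m³ = 10.6 L.

10.6 L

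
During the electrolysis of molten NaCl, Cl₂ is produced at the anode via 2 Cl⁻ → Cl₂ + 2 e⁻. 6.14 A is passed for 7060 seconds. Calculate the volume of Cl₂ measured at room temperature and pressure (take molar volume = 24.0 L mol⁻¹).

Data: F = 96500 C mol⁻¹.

Q = I·t = 6.140 A × 7060.0 s = 43350 C.
n(e⁻) = Q/F = 43350 / 96500 = 0.4492 mol.
2 electrons are transferred per Cl₂ molecule, so n(Cl₂) = 0.4492 / 2 = 0.2246 mol.
V = n × V_m = 0.2246 × 24.0 = 5.39 L.

5.39 L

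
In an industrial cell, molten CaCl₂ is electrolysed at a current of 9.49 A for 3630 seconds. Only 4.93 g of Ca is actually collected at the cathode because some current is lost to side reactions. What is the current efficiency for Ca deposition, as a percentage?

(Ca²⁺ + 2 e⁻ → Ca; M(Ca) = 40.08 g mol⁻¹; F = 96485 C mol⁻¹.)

68.9 %

Q = I·t = 9.490 × 3630.0 = 34450 C; n(e⁻) = 34450/96485 = 0.3570 mol.
Theoretical n(Ca) = n(e⁻)/2 = 0.1785 mol, i.e. m_theo = 0.1785 × 40.08 = 7.155 g.
Efficiency = m_actual / m_theo = 4.93 / 7.155 = 68.9 %.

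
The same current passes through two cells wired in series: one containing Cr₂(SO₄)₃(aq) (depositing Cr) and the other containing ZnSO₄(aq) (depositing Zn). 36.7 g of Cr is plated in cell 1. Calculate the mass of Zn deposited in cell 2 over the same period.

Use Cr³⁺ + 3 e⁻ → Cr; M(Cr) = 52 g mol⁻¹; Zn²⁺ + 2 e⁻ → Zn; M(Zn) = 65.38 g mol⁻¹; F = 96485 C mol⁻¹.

69.2 g

n(Cr) = 36.7 / 52 = 0.7058 mol.
Since Cr³⁺ + 3 e⁻ → Cr, n(e⁻) passed = 3 × 0.7058 = 2.117 mol.
Cells in series carry the same charge, so the same 2.117 mol of electrons passes through cell 2.
Zn²⁺ + 2 e⁻ → Zn, so n(Zn) = 2.117 / 2 = 1.059 mol.
m(Zn) = 1.059 × 65.38 = 69.2 g.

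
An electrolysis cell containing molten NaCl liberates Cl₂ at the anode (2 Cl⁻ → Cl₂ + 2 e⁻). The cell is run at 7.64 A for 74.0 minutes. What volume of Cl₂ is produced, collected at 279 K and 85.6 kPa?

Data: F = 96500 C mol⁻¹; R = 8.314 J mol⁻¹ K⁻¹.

Q = I·t = 7.640 A × 4440.0 s = 33920 C.
n(e⁻) = Q/F = 33920 / 96500 = 0.3515 mol.
2 electrons are transferred per Cl₂ molecule, so n(Cl₂) = 0.3515 / 2 = 0.1758 mol.
V = nRT/P = (0.1758 × 8.314 × 279) / (85.6 × 10³ Pa) = 0.00476 m³ = 4.76 L.

4.76 L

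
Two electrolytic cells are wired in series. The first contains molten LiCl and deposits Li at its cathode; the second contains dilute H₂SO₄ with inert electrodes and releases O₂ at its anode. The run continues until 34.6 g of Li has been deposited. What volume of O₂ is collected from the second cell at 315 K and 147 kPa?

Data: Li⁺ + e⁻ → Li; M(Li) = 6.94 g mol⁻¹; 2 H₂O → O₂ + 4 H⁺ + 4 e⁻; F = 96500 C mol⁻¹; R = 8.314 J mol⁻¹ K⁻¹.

n(Li) = 34.6 / 6.94 = 4.986 mol, so n(e⁻) = 1 × 4.986 = 4.986 mol.
The cells are in series, so the same 4.986 mol of electrons passes through the second cell.
2 H₂O → O₂ + 4 H⁺ + 4 e⁻ — 4 mol e⁻ per mol O₂, so n(O₂) = 4.986/4 = 1.246 mol.
V = nRT/P = (1.246 × 8.314 × 315) / (147 × 10³) = 0.0222 m³ = 22.2 L.

22.2 L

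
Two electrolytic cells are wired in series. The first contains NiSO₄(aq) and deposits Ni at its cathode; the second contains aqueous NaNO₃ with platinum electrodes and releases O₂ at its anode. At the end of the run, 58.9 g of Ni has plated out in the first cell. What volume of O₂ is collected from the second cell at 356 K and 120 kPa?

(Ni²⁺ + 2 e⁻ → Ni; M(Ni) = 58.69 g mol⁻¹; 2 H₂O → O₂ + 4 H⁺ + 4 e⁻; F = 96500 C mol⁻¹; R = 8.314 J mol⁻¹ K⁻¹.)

n(Ni) = 58.9 / 58.69 = 1.004 mol, so n(e⁻) = 2 × 1.004 = 2.007 mol.
The cells are in series, so the same 2.007 mol of electrons passes through the second cell.
2 H₂O → O₂ + 4 H⁺ + 4 e⁻ — 4 mol e⁻ per mol O₂, so n(O₂) = 2.007/4 = 0.5018 mol.
V = nRT/P = (0.5018 × 8.314 × 356) / (120 × 10³) = 0.0124 m³ = 12.4 L.

12.4 L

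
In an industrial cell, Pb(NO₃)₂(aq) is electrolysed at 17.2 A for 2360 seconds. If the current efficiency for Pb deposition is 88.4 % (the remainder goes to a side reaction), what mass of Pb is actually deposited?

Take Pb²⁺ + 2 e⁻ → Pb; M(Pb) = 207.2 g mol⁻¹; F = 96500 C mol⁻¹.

Q = I·t = 17.20 × 2360.0 = 40590 C.
n(e⁻) = 40590/96500 = 0.4206 mol; theoretically n(Pb) = 0.4206/2 = 0.2103 mol, m_theo = 43.58 g.
At 88.4 % efficiency, m_actual = 0.884 × 43.58 = 38.5 g.

38.5 g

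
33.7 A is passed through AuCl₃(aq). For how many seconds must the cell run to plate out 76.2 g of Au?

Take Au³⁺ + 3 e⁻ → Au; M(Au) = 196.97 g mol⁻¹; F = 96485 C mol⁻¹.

3320 s

n(Au) = m/M = 76.2 / 196.97 = 0.3869 mol.
Each Au atom requires 3 electrons, so n(e⁻) = 3 × 0.3869 = 1.161 mol.
Q = n(e⁻)·F = 1.161 × 96485 = 112000 C.
t = Q/I = 112000 / 33.70 A = 3323 s.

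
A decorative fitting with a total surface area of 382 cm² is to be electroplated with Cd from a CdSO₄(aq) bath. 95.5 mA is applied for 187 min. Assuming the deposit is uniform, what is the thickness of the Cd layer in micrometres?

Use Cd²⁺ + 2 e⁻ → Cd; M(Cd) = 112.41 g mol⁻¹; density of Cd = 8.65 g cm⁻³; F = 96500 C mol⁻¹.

1.89 μm

Q = I·t = 0.09550 × 11220 = 1072 C; n(e⁻) = 0.01110 mol.
n(Cd) = n(e⁻)/2 = 0.005552 mol, so m = 0.005552 × 112.41 = 0.6241 g.
Volume = m/ρ = 0.6241 / 8.65 = 0.07215 cm³.
Thickness = V/A = 0.07215 / 382 = 1.89 × 10⁻⁴ cm = 1.89 μm.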